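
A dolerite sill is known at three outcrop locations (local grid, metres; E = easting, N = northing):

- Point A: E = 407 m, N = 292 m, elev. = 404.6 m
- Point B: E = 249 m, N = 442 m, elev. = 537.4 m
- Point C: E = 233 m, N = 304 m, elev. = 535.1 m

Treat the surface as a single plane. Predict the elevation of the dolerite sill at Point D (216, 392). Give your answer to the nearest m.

557 m

Let the plane be z = a·E + b·N + c.
Point B−Point A: −158a + 150b = 132.8;  Point C−Point A: −174a + 12b = 130.5.
Solving gives a = −0.74291, b = 0.10280.
Then c = 404.6 − a·407 − b·292 = 676.95.
At (216, 392): z = −160.5 + 40.3 + 676.95 = 556.8 m.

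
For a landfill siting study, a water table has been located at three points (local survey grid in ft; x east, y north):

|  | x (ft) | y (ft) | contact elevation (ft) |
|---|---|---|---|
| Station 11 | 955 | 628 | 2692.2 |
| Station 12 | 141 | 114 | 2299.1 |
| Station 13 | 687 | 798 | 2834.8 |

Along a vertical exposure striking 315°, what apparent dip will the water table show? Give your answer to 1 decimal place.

Let the plane be z = a·x + b·y + c.
Station 12−Station 11: −814a − 514b = −393.1;  Station 13−Station 11: −268a + 170b = 142.6.
Solving gives a = −0.02343, b = 0.80189.
Unit vector along 315° is (sin 315°, cos 315°) = (-0.7071, 0.7071).
Slope in that direction = a·(-0.7071) + b·(0.7071) = 0.58359.
Apparent dip = arctan|0.58359| = 30.3° (true dip is 38.7°, so apparent ≤ true as expected).

30.3°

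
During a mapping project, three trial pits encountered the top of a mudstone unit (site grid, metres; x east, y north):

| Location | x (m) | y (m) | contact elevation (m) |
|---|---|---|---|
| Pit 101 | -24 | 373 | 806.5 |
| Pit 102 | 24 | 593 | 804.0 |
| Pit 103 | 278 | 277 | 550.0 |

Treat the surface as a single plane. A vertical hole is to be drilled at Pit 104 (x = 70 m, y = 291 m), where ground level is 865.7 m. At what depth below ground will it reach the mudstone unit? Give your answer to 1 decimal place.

Let the plane be z = a·x + b·y + c.
Pit 102−Pit 101: 48a + 220b = −2.5;  Pit 103−Pit 101: 302a − 96b = −256.5.
Solving gives a = −0.79763, b = 0.16266.
Then c = 806.5 − a·-24 − b·373 = 726.68.
At (70, 291): z_contact = −55.83 + 47.34 + 726.68 = 718.18 m.
Depth below ground = 865.7 − 718.18 = 147.5 m.

147.5 m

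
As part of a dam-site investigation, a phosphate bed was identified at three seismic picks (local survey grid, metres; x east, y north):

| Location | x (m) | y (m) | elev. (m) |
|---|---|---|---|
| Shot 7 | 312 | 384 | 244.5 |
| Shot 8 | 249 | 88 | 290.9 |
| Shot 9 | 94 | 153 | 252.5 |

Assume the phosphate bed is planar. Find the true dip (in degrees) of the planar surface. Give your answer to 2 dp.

Two edge vectors: Shot 7→Shot 8 = (-63, -296, 46.4), Shot 7→Shot 9 = (-218, -231, 8).
Normal n = (Shot 7→Shot 8) × (Shot 7→Shot 9) = (8350.4, -9611.2, -49975).
So ∂z/∂x = −n_x/n_z = 0.16709 and ∂z/∂y = −n_y/n_z = −0.19232.
Gradient magnitude |∇z| = √(a² + b²) = √(0.02792 + 0.03699) = 0.25477.
True dip = arctan(0.25477) = 14.29°, dipping toward NW (azimuth ≈ 319°).

14.29°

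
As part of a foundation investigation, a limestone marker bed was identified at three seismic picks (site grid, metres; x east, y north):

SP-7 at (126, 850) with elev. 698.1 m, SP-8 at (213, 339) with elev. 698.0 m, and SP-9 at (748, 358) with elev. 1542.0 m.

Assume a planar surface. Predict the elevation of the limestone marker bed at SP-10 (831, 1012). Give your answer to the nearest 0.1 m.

1846.9 m

Let the plane be z = a·x + b·y + c.
SP-8−SP-7: 87a − 511b = −0.1;  SP-9−SP-7: 622a − 492b = 843.9.
Solving gives a = 1.568082, b = 0.267169.
Then c = 698.1 − a·126 − b·850 = 273.43.
At (831, 1012): z = 1303.1 + 270.4 + 273.43 = 1846.9 m.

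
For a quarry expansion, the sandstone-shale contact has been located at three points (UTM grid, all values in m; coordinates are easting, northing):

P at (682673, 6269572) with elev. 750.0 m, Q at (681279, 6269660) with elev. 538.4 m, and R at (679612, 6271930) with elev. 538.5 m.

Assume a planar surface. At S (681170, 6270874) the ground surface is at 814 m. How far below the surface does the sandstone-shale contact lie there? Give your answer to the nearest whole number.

151 m

Two edge vectors: P→Q = (-1394, 88, -211.6), P→R = (-3061, 2358, -211.5).
Normal n = (P→Q) × (P→R) = (480340.8, 352876.6, -3017684).
So ∂z/∂easting = −n_x/n_z = 0.15917531 and ∂z/∂northing = −n_y/n_z = 0.11693623.
Intercept c from P: 750 − 108664.69 − 733140.13 = −841054.82.
At (681170, 6270874): z_contact = 108425.4 + 733292.4 − 841054.82 = 663.0 m.
Depth below ground = 814 − 663.0 = 151 m.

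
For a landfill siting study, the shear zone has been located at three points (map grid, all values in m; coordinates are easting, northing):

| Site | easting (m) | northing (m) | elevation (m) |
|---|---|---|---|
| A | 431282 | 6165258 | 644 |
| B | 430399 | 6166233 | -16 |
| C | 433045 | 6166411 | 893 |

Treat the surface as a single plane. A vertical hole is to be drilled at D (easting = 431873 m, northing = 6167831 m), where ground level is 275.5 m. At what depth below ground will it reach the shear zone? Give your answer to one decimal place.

301.9 m

Two edge vectors: A→B = (-883, 975, -660), A→C = (1763, 1153, 249).
Normal n = (A→B) × (A→C) = (1003755, -943713, -2737024).
So ∂z/∂easting = −n_x/n_z = 0.366732261 and ∂z/∂northing = −n_y/n_z = −0.344795296.
Intercept c from A: 644 − 158165.02 + 2125751.96 = 1968230.93.
At (431873, 6167831): z_contact = 158381.76 − 2126639.11 + 1968230.93 = -26.42 m.
Depth below ground = 275.5 − (-26.42) = 301.9 m.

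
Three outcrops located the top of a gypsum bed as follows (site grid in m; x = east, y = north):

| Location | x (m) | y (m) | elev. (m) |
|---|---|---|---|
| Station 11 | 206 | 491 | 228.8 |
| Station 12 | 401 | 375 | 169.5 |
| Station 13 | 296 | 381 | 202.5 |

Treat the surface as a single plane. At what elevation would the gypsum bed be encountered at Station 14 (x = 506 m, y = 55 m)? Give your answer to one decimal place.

Two edge vectors: Station 11→Station 12 = (195, -116, -59.3), Station 11→Station 13 = (90, -110, -26.3).
Normal n = (Station 11→Station 12) × (Station 11→Station 13) = (-3472.2, -208.5, -11010).
So ∂z/∂x = −n_x/n_z = −0.31537 and ∂z/∂y = −n_y/n_z = −0.01894.
Intercept c from Station 11: 228.8 + 64.97 + 9.30 = 303.06.
At (506, 55): z = −159.6 − 1.0 + 303.06 = 142.4 m.

142.4 m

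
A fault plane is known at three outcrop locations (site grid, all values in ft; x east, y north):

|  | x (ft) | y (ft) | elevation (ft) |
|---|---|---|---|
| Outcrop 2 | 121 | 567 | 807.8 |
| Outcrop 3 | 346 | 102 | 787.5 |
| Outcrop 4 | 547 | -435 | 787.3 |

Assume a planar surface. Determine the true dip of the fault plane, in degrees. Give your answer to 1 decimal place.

Two edge vectors: Outcrop 2→Outcrop 3 = (225, -465, -20.3), Outcrop 2→Outcrop 4 = (426, -1002, -20.5).
Normal n = (Outcrop 2→Outcrop 3) × (Outcrop 2→Outcrop 4) = (-10808.1, -4035.3, -27360).
So ∂z/∂x = −n_x/n_z = −0.39503 and ∂z/∂y = −n_y/n_z = −0.14749.
Gradient magnitude |∇z| = √(a² + b²) = √(0.15605 + 0.02175) = 0.42167.
True dip = arctan(0.42167) = 22.9°, dipping toward ENE (azimuth ≈ 070°).

22.9°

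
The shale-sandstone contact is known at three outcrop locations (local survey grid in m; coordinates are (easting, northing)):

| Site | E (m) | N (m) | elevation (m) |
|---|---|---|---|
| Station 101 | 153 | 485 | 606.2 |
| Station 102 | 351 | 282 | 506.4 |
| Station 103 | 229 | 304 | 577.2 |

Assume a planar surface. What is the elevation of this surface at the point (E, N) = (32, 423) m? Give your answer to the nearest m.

Let the plane be z = a·E + b·N + c.
Station 102−Station 101: 198a − 203b = −99.8;  Station 103−Station 101: 76a − 181b = −29.
Solving gives a = −0.59661, b = −0.09029.
Then c = 606.2 − a·153 − b·485 = 741.27.
At (32, 423): z = −19.1 − 38.2 + 741.27 = 684.0 m.

684 m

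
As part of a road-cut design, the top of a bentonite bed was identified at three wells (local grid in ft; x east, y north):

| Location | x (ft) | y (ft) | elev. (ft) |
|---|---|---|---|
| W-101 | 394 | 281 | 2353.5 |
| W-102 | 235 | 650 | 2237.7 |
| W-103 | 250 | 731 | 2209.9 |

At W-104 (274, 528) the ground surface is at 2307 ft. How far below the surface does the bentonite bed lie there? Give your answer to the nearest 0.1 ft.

30.4 ft

Two edge vectors: W-101→W-102 = (-159, 369, -115.8), W-101→W-103 = (-144, 450, -143.6).
Normal n = (W-101→W-102) × (W-101→W-103) = (-878.4, -6157.2, -18414).
So ∂z/∂x = −n_x/n_z = −0.04770 and ∂z/∂y = −n_y/n_z = −0.33438.
Intercept c from W-101: 2353.5 + 18.79 + 93.96 = 2466.25.
At (274, 528): z_contact = −13.07 − 176.55 + 2466.25 = 2276.63 ft.
Depth below ground = 2307 − 2276.63 = 30.4 ft.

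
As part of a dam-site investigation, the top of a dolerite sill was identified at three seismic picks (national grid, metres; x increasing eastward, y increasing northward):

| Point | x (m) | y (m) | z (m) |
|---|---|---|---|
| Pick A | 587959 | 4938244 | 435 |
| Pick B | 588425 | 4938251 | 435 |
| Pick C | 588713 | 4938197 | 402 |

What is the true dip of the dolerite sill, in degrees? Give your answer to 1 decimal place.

Two edge vectors: Pick A→Pick B = (466, 7, 0), Pick A→Pick C = (754, -47, -33).
Normal n = (Pick A→Pick B) × (Pick A→Pick C) = (-231, 15378, -27180).
So ∂z/∂x = −n_x/n_z = −0.00850 and ∂z/∂y = −n_y/n_z = 0.56578.
Gradient magnitude |∇z| = √(a² + b²) = √(0.00007 + 0.32011) = 0.56585.
True dip = arctan(0.56585) = 29.5°, dipping toward S (azimuth ≈ 179°).

29.5°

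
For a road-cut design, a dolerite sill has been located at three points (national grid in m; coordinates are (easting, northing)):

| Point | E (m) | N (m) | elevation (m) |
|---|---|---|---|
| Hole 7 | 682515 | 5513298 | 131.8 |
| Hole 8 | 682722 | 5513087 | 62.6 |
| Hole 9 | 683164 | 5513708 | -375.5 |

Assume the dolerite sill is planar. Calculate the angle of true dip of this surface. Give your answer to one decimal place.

Let the plane be z = a·E + b·N + c.
Hole 8−Hole 7: 207a − 211b = −69.2;  Hole 9−Hole 7: 649a + 410b = −507.3.
Solving gives a = −0.61049, b = −0.27096.
Gradient magnitude |∇z| = √(a² + b²) = √(0.37270 + 0.07342) = 0.66792.
True dip = arctan(0.66792) = 33.7°, dipping toward ENE (azimuth ≈ 066°).

33.7°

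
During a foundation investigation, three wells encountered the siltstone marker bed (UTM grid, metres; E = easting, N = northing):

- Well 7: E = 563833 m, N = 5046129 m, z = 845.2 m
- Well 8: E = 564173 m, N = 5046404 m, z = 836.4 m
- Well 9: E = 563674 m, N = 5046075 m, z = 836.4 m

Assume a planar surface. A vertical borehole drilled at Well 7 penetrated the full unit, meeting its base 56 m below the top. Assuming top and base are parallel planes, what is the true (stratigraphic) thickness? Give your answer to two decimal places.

Two edge vectors: Well 7→Well 8 = (340, 275, -8.8), Well 7→Well 9 = (-159, -54, -8.8).
Normal n = (Well 7→Well 8) × (Well 7→Well 9) = (-2895.2, 4391.2, 25365).
So ∂z/∂E = −n_x/n_z = 0.11414 and ∂z/∂N = −n_y/n_z = −0.17312.
|∇z| = √(a²+b²) = 0.20736, so dip δ = arctan(0.20736) = 11.71°.
True thickness = vertical thickness × cos δ = 56 × cos 11.71° = 54.83 m.

54.83 m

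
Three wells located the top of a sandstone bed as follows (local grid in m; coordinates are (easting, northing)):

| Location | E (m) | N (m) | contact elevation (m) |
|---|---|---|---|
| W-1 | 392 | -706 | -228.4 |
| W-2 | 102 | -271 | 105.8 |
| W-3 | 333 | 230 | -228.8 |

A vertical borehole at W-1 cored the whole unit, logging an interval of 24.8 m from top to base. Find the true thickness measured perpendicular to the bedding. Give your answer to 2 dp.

15.30 m

Two edge vectors: W-1→W-2 = (-290, 435, 334.2), W-1→W-3 = (-59, 936, -0.4).
Normal n = (W-1→W-2) × (W-1→W-3) = (-312985.2, -19833.8, -245775).
So ∂z/∂E = −n_x/n_z = −1.27346 and ∂z/∂N = −n_y/n_z = −0.08070.
|∇z| = √(a²+b²) = 1.27602, so dip δ = arctan(1.27602) = 51.91°.
True thickness = vertical thickness × cos δ = 24.8 × cos 51.91° = 15.30 m.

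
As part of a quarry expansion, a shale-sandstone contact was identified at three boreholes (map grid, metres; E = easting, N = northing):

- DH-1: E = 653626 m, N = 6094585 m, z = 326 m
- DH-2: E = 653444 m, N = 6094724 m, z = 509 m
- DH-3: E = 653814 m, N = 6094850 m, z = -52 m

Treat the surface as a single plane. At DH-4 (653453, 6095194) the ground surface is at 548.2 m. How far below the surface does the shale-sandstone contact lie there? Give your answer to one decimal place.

268.8 m

Let the plane be z = a·E + b·N + c.
DH-2−DH-1: −182a + 139b = 183;  DH-3−DH-1: 188a + 265b = −378.
Solving gives a = −1.358718163, b = −0.462494285.
Then c = 326 − a·653626 − b·6094585 = 3707130.25.
At (653453, 6095194): z_contact = −887858.46 − 2818992.39 + 3707130.25 = 279.40 m.
Depth below ground = 548.2 − 279.40 = 268.8 m.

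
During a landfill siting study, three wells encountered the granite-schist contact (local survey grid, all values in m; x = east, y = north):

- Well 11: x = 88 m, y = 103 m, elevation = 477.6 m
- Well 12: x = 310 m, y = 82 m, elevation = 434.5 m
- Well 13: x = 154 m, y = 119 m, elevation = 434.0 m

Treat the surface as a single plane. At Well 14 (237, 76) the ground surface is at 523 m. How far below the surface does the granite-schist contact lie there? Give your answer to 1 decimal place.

56.5 m

Let the plane be z = a·x + b·y + c.
Well 12−Well 11: 222a − 21b = −43.1;  Well 13−Well 11: 66a + 16b = −43.6.
Solving gives a = −0.32507, b = −1.38408.
Then c = 477.6 − a·88 − b·103 = 648.77.
At (237, 76): z_contact = −77.04 − 105.19 + 648.77 = 466.53 m.
Depth below ground = 523 − 466.53 = 56.5 m.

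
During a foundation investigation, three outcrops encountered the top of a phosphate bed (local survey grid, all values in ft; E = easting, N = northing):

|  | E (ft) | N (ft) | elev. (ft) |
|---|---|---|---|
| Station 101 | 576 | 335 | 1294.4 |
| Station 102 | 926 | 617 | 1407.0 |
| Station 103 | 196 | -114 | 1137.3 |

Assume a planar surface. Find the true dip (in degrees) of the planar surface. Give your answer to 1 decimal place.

Two edge vectors: Station 101→Station 102 = (350, 282, 112.6), Station 101→Station 103 = (-380, -449, -157.1).
Normal n = (Station 101→Station 102) × (Station 101→Station 103) = (6255.2, 12197, -49990).
So ∂z/∂E = −n_x/n_z = 0.12513 and ∂z/∂N = −n_y/n_z = 0.24399.
Gradient magnitude |∇z| = √(a² + b²) = √(0.01566 + 0.05953) = 0.27420.
True dip = arctan(0.27420) = 15.3°, dipping toward SSW (azimuth ≈ 207°).

15.3°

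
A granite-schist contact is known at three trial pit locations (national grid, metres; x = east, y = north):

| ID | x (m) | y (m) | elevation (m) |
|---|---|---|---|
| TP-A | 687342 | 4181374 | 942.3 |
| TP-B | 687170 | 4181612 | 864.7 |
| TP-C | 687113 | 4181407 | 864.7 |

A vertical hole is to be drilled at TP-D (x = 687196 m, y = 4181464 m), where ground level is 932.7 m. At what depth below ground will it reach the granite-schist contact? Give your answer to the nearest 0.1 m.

46.1 m

Let the plane be z = a·x + b·y + c.
TP-B−TP-A: −172a + 238b = −77.6;  TP-C−TP-A: −229a + 33b = −77.6.
Solving gives a = 0.325810019, b = −0.090591079.
Then c = 942.3 − a·687342 − b·4181374 = 155794.57.
At (687196, 4181464): z_contact = 223895.34 − 378803.33 + 155794.57 = 886.58 m.
Depth below ground = 932.7 − 886.58 = 46.1 m.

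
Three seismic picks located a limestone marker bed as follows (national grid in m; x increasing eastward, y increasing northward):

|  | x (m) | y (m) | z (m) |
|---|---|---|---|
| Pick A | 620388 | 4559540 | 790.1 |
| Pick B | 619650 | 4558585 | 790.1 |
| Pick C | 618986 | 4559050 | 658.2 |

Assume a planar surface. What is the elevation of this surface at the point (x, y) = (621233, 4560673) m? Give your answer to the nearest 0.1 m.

786.2 m

Let the plane be z = a·x + b·y + c.
Pick B−Pick A: −738a − 955b = 0;  Pick C−Pick A: −1402a − 490b = −131.9.
Solving gives a = 0.128891629, b = −0.099604212.
Then c = 790.1 − a·620388 − b·4559540 = 374976.67.
At (621233, 4560673): z = 80071.7 − 454262.2 + 374976.67 = 786.2 m.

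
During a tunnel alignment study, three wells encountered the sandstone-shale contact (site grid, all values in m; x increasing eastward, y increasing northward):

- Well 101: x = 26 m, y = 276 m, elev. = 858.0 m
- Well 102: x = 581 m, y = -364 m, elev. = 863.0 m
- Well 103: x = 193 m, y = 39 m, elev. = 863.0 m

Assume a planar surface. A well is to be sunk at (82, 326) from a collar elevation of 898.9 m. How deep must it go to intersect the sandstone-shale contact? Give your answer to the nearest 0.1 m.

Two edge vectors: Well 101→Well 102 = (555, -640, 5), Well 101→Well 103 = (167, -237, 5).
Normal n = (Well 101→Well 102) × (Well 101→Well 103) = (-2015, -1940, -24655).
So ∂z/∂x = −n_x/n_z = −0.08173 and ∂z/∂y = −n_y/n_z = −0.07869.
Intercept c from Well 101: 858 + 2.12 + 21.72 = 881.84.
At (82, 326): z_contact = −6.70 − 25.65 + 881.84 = 849.49 m.
Depth below ground = 898.9 − 849.49 = 49.4 m.

49.4 m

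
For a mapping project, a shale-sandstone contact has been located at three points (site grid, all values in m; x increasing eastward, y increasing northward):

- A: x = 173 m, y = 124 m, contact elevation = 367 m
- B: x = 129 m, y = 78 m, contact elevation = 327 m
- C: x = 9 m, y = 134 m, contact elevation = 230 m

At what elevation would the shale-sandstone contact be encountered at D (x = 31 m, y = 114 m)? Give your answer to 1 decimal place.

247.1 m

Two edge vectors: A→B = (-44, -46, -40), A→C = (-164, 10, -137).
Normal n = (A→B) × (A→C) = (6702, 532, -7984).
So ∂z/∂x = −n_x/n_z = 0.83943 and ∂z/∂y = −n_y/n_z = 0.06663.
Intercept c from A: 367 − 145.22 − 8.26 = 213.52.
At (31, 114): z = 26.0 + 7.6 + 213.52 = 247.1 m.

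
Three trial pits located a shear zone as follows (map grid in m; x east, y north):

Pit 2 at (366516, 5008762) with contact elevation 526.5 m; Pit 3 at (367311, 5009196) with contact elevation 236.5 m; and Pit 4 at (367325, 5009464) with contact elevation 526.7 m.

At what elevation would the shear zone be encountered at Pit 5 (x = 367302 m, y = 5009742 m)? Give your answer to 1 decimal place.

Let the plane be z = a·x + b·y + c.
Pit 3−Pit 2: 795a + 434b = −290;  Pit 4−Pit 2: 809a + 702b = 0.2.
Solving gives a = −0.983973640, b = 1.134237429.
Then c = 526.5 − a·366516 − b·5008762 = −5319956.75.
At (367302, 5009742): z = −361415.5 + 5682236.9 − 5319956.75 = 864.6 m.

864.6 m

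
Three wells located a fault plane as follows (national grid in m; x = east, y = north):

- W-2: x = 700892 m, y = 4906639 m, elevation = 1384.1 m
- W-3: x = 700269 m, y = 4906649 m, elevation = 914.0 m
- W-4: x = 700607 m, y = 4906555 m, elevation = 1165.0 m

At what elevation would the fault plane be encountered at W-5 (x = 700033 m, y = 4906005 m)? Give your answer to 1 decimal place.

Two edge vectors: W-2→W-3 = (-623, 10, -470.1), W-2→W-4 = (-285, -84, -219.1).
Normal n = (W-2→W-3) × (W-2→W-4) = (-41679.4, -2520.8, 55182).
So ∂z/∂x = −n_x/n_z = 0.755307890 and ∂z/∂y = −n_y/n_z = 0.045681563.
Intercept c from W-2: 1384.1 − 529389.26 − 224142.94 = −752148.10.
At (700033, 4906005): z = 528740.4 + 224114.0 − 752148.10 = 706.3 m.

706.3 m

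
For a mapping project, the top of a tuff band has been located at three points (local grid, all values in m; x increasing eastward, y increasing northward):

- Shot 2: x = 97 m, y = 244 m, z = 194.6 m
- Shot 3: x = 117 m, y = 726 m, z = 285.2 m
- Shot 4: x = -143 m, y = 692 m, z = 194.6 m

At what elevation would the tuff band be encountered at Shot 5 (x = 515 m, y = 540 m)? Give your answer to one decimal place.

Two edge vectors: Shot 2→Shot 3 = (20, 482, 90.6), Shot 2→Shot 4 = (-240, 448, 0).
Normal n = (Shot 2→Shot 3) × (Shot 2→Shot 4) = (-40588.8, -21744, 124640).
So ∂z/∂x = −n_x/n_z = 0.32565 and ∂z/∂y = −n_y/n_z = 0.17445.
Intercept c from Shot 2: 194.6 − 31.59 − 42.57 = 120.45.
At (515, 540): z = 167.7 + 94.2 + 120.45 = 382.4 m.

382.4 m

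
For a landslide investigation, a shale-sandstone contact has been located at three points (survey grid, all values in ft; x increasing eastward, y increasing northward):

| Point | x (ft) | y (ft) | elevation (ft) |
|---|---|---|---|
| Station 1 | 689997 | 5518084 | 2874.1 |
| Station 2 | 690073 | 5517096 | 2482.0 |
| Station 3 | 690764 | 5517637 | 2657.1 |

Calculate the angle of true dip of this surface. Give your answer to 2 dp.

Let the plane be z = a·x + b·y + c.
Station 2−Station 1: 76a − 988b = −392.1;  Station 3−Station 1: 767a − 447b = −217.
Solving gives a = −0.05406, b = 0.39270.
Gradient magnitude |∇z| = √(a² + b²) = √(0.00292 + 0.15422) = 0.39641.
True dip = arctan(0.39641) = 21.62°, dipping toward S (azimuth ≈ 172°).

21.62°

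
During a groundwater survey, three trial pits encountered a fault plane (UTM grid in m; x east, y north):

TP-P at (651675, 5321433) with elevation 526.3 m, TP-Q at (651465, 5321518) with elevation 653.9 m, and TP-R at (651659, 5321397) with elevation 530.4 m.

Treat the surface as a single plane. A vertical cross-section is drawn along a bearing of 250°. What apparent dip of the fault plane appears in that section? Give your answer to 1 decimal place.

25.4°

Two edge vectors: TP-P→TP-Q = (-210, 85, 127.6), TP-P→TP-R = (-16, -36, 4.1).
Normal n = (TP-P→TP-Q) × (TP-P→TP-R) = (4942.1, -1180.6, 8920).
So ∂z/∂x = −n_x/n_z = −0.55405 and ∂z/∂y = −n_y/n_z = 0.13235.
Unit vector along 250° is (sin 250°, cos 250°) = (-0.9397, -0.3420).
Slope in that direction = a·(-0.9397) + b·(-0.3420) = 0.47537.
Apparent dip = arctan|0.47537| = 25.4° (true dip is 29.7°, so apparent ≤ true as expected).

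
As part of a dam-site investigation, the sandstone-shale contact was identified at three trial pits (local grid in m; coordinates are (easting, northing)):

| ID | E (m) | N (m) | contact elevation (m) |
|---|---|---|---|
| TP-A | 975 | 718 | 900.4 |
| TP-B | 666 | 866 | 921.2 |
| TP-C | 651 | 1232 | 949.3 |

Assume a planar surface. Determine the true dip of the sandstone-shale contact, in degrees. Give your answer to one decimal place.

Let the plane be z = a·E + b·N + c.
TP-B−TP-A: −309a + 148b = 20.8;  TP-C−TP-A: −324a + 514b = 48.9.
Solving gives a = −0.03115, b = 0.07550.
Gradient magnitude |∇z| = √(a² + b²) = √(0.00097 + 0.00570) = 0.08167.
True dip = arctan(0.08167) = 4.7°, dipping toward SSE (azimuth ≈ 158°).

4.7°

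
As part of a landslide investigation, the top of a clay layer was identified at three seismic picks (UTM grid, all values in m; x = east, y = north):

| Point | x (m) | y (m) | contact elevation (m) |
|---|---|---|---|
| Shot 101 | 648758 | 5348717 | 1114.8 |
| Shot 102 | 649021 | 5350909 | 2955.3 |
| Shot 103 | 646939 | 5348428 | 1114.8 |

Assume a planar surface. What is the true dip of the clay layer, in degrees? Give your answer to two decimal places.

40.92°

Let the plane be z = a·x + b·y + c.
Shot 102−Shot 101: 263a + 2192b = 1840.5;  Shot 103−Shot 101: −1819a − 289b = 0.
Solving gives a = −0.13599, b = 0.85596.
Gradient magnitude |∇z| = √(a² + b²) = √(0.01849 + 0.73267) = 0.86670.
True dip = arctan(0.86670) = 40.92°, dipping toward S (azimuth ≈ 171°).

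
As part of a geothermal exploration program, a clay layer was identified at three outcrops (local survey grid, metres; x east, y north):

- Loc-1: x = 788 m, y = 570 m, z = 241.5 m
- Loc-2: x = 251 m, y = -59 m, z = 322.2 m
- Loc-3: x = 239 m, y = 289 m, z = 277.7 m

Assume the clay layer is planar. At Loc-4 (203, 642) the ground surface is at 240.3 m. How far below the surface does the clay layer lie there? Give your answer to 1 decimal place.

Let the plane be z = a·x + b·y + c.
Loc-2−Loc-1: −537a − 629b = 80.7;  Loc-3−Loc-1: −549a − 281b = 36.2.
Solving gives a = −0.00048, b = −0.12789.
Then c = 241.5 − a·788 − b·570 = 314.77.
At (203, 642): z_contact = −0.10 − 82.11 + 314.77 = 232.57 m.
Depth below ground = 240.3 − 232.57 = 7.7 m.

7.7 m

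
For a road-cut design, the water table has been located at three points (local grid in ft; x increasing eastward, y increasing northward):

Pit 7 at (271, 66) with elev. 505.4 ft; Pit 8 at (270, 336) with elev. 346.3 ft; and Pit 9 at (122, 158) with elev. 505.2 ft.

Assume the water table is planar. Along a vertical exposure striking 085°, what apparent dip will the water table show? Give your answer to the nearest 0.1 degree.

22.5°

Two edge vectors: Pit 7→Pit 8 = (-1, 270, -159.1), Pit 7→Pit 9 = (-149, 92, -0.2).
Normal n = (Pit 7→Pit 8) × (Pit 7→Pit 9) = (14583.2, 23705.7, 40138).
So ∂z/∂x = −n_x/n_z = −0.36333 and ∂z/∂y = −n_y/n_z = −0.59060.
Unit vector along 085° is (sin 85°, cos 85°) = (0.9962, 0.0872).
Slope in that direction = a·(0.9962) + b·(0.0872) = −0.41342.
Apparent dip = arctan|0.41342| = 22.5° (true dip is 34.7°, so apparent ≤ true as expected).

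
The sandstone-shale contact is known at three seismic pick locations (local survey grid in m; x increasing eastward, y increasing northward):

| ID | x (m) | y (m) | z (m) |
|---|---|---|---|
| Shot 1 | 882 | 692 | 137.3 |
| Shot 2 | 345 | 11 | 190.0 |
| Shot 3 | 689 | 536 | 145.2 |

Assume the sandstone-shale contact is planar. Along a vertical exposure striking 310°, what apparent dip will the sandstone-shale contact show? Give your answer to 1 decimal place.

7.2°

Let the plane be z = a·x + b·y + c.
Shot 2−Shot 1: −537a − 681b = 52.7;  Shot 3−Shot 1: −193a − 156b = 7.9.
Solving gives a = 0.05961, b = −0.12440.
Unit vector along 310° is (sin 310°, cos 310°) = (-0.7660, 0.6428).
Slope in that direction = a·(-0.7660) + b·(0.6428) = −0.12563.
Apparent dip = arctan|0.12563| = 7.2° (true dip is 7.9°, so apparent ≤ true as expected).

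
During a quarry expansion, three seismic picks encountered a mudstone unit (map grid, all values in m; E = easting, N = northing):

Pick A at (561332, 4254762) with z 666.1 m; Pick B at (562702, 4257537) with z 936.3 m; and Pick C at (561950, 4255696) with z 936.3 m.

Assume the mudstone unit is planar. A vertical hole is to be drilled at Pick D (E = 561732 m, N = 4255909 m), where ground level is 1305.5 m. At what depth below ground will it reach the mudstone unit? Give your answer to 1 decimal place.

717.7 m

Two edge vectors: Pick A→Pick B = (1370, 2775, 270.2), Pick A→Pick C = (618, 934, 270.2).
Normal n = (Pick A→Pick B) × (Pick A→Pick C) = (497438.2, -203190.4, -435370).
So ∂z/∂E = −n_x/n_z = 1.142564256 and ∂z/∂N = −n_y/n_z = −0.466707398.
Intercept c from Pick A: 666.1 − 641357.88 + 1985728.90 = 1345037.12.
At (561732, 4255909): z_contact = 641814.90 − 1986264.22 + 1345037.12 = 587.81 m.
Depth below ground = 1305.5 − 587.81 = 717.7 m.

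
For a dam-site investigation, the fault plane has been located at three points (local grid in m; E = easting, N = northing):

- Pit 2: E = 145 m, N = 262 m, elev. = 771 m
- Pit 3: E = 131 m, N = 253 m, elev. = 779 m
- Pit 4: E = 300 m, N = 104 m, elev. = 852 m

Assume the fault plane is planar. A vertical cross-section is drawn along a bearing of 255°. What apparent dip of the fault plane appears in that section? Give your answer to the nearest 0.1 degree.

Two edge vectors: Pit 2→Pit 3 = (-14, -9, 8), Pit 2→Pit 4 = (155, -158, 81).
Normal n = (Pit 2→Pit 3) × (Pit 2→Pit 4) = (535, 2374, 3607).
So ∂z/∂E = −n_x/n_z = −0.14832 and ∂z/∂N = −n_y/n_z = −0.65816.
Unit vector along 255° is (sin 255°, cos 255°) = (-0.9659, -0.2588).
Slope in that direction = a·(-0.9659) + b·(-0.2588) = 0.31361.
Apparent dip = arctan|0.31361| = 17.4° (true dip is 34.0°, so apparent ≤ true as expected).

17.4°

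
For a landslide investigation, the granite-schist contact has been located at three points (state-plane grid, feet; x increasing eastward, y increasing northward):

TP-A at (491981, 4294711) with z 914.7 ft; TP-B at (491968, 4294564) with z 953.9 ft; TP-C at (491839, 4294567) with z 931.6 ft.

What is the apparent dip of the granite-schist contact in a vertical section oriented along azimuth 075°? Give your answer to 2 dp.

5.02°

Let the plane be z = a·x + b·y + c.
TP-B−TP-A: −13a − 147b = 39.2;  TP-C−TP-A: −142a − 144b = 16.9.
Solving gives a = 0.16632, b = −0.28138.
Unit vector along 075° is (sin 75°, cos 75°) = (0.9659, 0.2588).
Slope in that direction = a·(0.9659) + b·(0.2588) = 0.08783.
Apparent dip = arctan|0.08783| = 5.02° (true dip is 18.1°, so apparent ≤ true as expected).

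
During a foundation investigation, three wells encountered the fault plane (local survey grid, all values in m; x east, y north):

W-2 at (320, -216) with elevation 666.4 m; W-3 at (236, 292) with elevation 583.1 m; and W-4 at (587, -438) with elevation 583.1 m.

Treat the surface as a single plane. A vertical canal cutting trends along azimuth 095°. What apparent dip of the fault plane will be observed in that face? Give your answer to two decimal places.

26.38°

Let the plane be z = a·x + b·y + c.
W-3−W-2: −84a + 508b = −83.3;  W-4−W-2: 267a − 222b = −83.3.
Solving gives a = −0.51979, b = −0.24993.
Unit vector along 095° is (sin 95°, cos 95°) = (0.9962, -0.0872).
Slope in that direction = a·(0.9962) + b·(-0.0872) = −0.49603.
Apparent dip = arctan|0.49603| = 26.38° (true dip is 30.0°, so apparent ≤ true as expected).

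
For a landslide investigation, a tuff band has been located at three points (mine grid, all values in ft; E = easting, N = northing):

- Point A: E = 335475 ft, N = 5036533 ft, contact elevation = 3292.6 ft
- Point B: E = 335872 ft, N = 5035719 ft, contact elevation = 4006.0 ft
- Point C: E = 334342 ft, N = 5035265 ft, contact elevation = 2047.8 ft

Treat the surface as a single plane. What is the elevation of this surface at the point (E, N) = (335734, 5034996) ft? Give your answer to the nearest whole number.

Two edge vectors: Point A→Point B = (397, -814, 713.4), Point A→Point C = (-1133, -1268, -1244.8).
Normal n = (Point A→Point B) × (Point A→Point C) = (1917858.4, -314096.6, -1425658).
So ∂z/∂E = −n_x/n_z = 1.34524437 and ∂z/∂N = −n_y/n_z = −0.22031693.
Intercept c from Point A: 3292.6 − 451295.86 + 1109633.51 = 661630.25.
At (335734, 5034996): z = 451644.3 − 1109294.9 + 661630.25 = 3979.6 ft.

3980 ft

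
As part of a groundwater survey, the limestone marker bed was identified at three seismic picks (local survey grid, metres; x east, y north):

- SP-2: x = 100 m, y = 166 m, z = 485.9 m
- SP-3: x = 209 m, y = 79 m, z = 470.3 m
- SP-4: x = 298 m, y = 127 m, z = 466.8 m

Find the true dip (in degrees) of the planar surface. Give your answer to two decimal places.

Two edge vectors: SP-2→SP-3 = (109, -87, -15.6), SP-2→SP-4 = (198, -39, -19.1).
Normal n = (SP-2→SP-3) × (SP-2→SP-4) = (1053.3, -1006.9, 12975).
So ∂z/∂x = −n_x/n_z = −0.08118 and ∂z/∂y = −n_y/n_z = 0.07760.
Gradient magnitude |∇z| = √(a² + b²) = √(0.00659 + 0.00602) = 0.11230.
True dip = arctan(0.11230) = 6.41°, dipping toward SE (azimuth ≈ 134°).

6.41°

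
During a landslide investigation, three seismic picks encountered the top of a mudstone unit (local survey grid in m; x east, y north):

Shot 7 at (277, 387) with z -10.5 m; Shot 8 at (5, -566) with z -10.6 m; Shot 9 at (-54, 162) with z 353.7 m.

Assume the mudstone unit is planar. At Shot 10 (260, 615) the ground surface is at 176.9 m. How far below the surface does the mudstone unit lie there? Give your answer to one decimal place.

Let the plane be z = a·x + b·y + c.
Shot 8−Shot 7: −272a − 953b = −0.1;  Shot 9−Shot 7: −331a − 225b = 364.2.
Solving gives a = −1.36525, b = 0.38977.
Then c = -10.5 − a·277 − b·387 = 216.83.
At (260, 615): z_contact = −354.96 + 239.71 + 216.83 = 101.58 m.
Depth below ground = 176.9 − 101.58 = 75.3 m.

75.3 m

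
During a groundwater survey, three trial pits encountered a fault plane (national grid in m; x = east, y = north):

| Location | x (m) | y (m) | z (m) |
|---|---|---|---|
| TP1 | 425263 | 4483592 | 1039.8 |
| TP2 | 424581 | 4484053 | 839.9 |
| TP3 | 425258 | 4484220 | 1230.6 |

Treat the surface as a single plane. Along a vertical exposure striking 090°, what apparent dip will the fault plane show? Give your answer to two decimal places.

26.62°

Two edge vectors: TP1→TP2 = (-682, 461, -199.9), TP1→TP3 = (-5, 628, 190.8).
Normal n = (TP1→TP2) × (TP1→TP3) = (213496, 131125.1, -425991).
So ∂z/∂x = −n_x/n_z = 0.50117 and ∂z/∂y = −n_y/n_z = 0.30781.
Unit vector along 090° is (sin 90°, cos 90°) = (1.0000, 0.0000).
Slope in that direction = a·(1.0000) + b·(0.0000) = 0.50117.
Apparent dip = arctan|0.50117| = 26.62° (true dip is 30.5°, so apparent ≤ true as expected).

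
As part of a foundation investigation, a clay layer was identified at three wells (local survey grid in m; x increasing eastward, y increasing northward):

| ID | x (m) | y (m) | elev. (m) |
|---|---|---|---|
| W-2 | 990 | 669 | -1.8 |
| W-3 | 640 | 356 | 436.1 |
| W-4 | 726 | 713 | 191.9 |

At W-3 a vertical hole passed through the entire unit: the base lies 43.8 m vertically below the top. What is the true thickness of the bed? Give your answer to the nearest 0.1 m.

31.8 m

Two edge vectors: W-2→W-3 = (-350, -313, 437.9), W-2→W-4 = (-264, 44, 193.7).
Normal n = (W-2→W-3) × (W-2→W-4) = (-79895.7, -47810.6, -98032).
So ∂z/∂x = −n_x/n_z = −0.81500 and ∂z/∂y = −n_y/n_z = −0.48770.
|∇z| = √(a²+b²) = 0.94978, so dip δ = arctan(0.94978) = 43.52°.
True thickness = vertical thickness × cos δ = 43.8 × cos 43.52° = 31.8 m.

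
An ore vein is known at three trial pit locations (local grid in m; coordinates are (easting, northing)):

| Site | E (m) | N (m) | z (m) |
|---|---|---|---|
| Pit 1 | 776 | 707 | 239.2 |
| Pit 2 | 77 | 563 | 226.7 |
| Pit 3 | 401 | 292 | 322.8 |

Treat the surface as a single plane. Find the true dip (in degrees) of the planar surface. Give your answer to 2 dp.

Let the plane be z = a·E + b·N + c.
Pit 2−Pit 1: −699a − 144b = −12.5;  Pit 3−Pit 1: −375a − 415b = 83.6.
Solving gives a = 0.07296, b = −0.26738.
Gradient magnitude |∇z| = √(a² + b²) = √(0.00532 + 0.07149) = 0.27715.
True dip = arctan(0.27715) = 15.49°, dipping toward NNW (azimuth ≈ 345°).

15.49°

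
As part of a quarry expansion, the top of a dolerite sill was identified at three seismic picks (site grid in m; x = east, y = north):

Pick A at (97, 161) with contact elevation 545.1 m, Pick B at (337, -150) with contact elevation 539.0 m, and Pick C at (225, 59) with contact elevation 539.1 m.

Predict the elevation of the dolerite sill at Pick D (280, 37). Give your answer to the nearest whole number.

Two edge vectors: Pick A→Pick B = (240, -311, -6.1), Pick A→Pick C = (128, -102, -6).
Normal n = (Pick A→Pick B) × (Pick A→Pick C) = (1243.8, 659.2, 15328).
So ∂z/∂x = −n_x/n_z = −0.08115 and ∂z/∂y = −n_y/n_z = −0.04301.
Intercept c from Pick A: 545.1 + 7.87 + 6.92 = 559.90.
At (280, 37): z = −22.7 − 1.6 + 559.90 = 535.6 m.

536 m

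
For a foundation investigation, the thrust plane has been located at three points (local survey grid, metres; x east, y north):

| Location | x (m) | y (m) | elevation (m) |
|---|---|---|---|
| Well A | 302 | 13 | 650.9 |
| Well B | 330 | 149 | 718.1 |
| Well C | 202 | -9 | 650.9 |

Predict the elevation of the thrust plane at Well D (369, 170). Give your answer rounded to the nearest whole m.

Let the plane be z = a·x + b·y + c.
Well B−Well A: 28a + 136b = 67.2;  Well C−Well A: −100a − 22b = 0.
Solving gives a = −0.11386, b = 0.51756.
Then c = 650.9 − a·302 − b·13 = 678.56.
At (369, 170): z = −42.0 + 88.0 + 678.56 = 724.5 m.

725 m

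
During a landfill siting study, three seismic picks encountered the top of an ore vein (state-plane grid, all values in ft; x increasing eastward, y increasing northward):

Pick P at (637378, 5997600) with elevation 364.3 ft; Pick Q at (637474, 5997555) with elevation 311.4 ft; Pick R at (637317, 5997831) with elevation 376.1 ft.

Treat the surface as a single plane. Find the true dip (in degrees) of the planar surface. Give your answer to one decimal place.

31.4°

Let the plane be z = a·x + b·y + c.
Pick Q−Pick P: 96a − 45b = −52.9;  Pick R−Pick P: −61a + 231b = 11.8.
Solving gives a = −0.60156, b = −0.10777.
Gradient magnitude |∇z| = √(a² + b²) = √(0.36187 + 0.01161) = 0.61114.
True dip = arctan(0.61114) = 31.4°, dipping toward E (azimuth ≈ 080°).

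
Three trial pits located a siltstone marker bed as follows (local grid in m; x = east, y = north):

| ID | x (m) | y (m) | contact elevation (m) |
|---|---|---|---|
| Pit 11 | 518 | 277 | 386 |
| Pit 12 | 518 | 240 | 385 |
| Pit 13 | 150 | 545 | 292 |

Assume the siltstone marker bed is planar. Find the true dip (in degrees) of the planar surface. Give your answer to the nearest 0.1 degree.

Let the plane be z = a·x + b·y + c.
Pit 12−Pit 11: 0a − 37b = −1;  Pit 13−Pit 11: −368a + 268b = −94.
Solving gives a = 0.27512, b = 0.02703.
Gradient magnitude |∇z| = √(a² + b²) = √(0.07569 + 0.00073) = 0.27644.
True dip = arctan(0.27644) = 15.5°, dipping toward W (azimuth ≈ 264°).

15.5°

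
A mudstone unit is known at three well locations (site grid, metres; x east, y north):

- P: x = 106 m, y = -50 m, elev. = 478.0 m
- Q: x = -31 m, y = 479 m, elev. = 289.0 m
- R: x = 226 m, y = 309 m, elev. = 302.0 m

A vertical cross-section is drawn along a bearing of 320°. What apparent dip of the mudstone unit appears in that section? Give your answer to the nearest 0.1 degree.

9.9°

Two edge vectors: P→Q = (-137, 529, -189), P→R = (120, 359, -176).
Normal n = (P→Q) × (P→R) = (-25253, -46792, -112663).
So ∂z/∂x = −n_x/n_z = −0.22415 and ∂z/∂y = −n_y/n_z = −0.41533.
Unit vector along 320° is (sin 320°, cos 320°) = (-0.6428, 0.7660).
Slope in that direction = a·(-0.6428) + b·(0.7660) = −0.17408.
Apparent dip = arctan|0.17408| = 9.9° (true dip is 25.3°, so apparent ≤ true as expected).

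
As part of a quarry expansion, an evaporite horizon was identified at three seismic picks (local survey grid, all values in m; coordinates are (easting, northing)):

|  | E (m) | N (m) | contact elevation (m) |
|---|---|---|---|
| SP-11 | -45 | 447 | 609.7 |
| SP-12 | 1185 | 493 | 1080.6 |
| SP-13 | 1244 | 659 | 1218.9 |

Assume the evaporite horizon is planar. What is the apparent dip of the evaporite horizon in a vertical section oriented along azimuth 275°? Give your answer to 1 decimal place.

16.4°

Two edge vectors: SP-11→SP-12 = (1230, 46, 470.9), SP-11→SP-13 = (1289, 212, 609.2).
Normal n = (SP-11→SP-12) × (SP-11→SP-13) = (-71807.6, -142325.9, 201466).
So ∂z/∂E = −n_x/n_z = 0.35643 and ∂z/∂N = −n_y/n_z = 0.70645.
Unit vector along 275° is (sin 275°, cos 275°) = (-0.9962, 0.0872).
Slope in that direction = a·(-0.9962) + b·(0.0872) = −0.29350.
Apparent dip = arctan|0.29350| = 16.4° (true dip is 38.4°, so apparent ≤ true as expected).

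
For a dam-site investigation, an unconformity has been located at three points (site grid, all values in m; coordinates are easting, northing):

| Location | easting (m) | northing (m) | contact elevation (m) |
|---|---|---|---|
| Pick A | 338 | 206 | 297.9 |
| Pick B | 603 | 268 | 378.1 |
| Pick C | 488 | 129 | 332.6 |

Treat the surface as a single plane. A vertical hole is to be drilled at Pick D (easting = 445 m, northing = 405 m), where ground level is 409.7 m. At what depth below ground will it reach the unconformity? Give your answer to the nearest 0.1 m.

62.8 m

Two edge vectors: Pick A→Pick B = (265, 62, 80.2), Pick A→Pick C = (150, -77, 34.7).
Normal n = (Pick A→Pick B) × (Pick A→Pick C) = (8326.8, 2834.5, -29705).
So ∂z/∂easting = −n_x/n_z = 0.28032 and ∂z/∂northing = −n_y/n_z = 0.09542.
Intercept c from Pick A: 297.9 − 94.75 − 19.66 = 183.50.
At (445, 405): z_contact = 124.74 + 38.65 + 183.50 = 346.88 m.
Depth below ground = 409.7 − 346.88 = 62.8 m.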